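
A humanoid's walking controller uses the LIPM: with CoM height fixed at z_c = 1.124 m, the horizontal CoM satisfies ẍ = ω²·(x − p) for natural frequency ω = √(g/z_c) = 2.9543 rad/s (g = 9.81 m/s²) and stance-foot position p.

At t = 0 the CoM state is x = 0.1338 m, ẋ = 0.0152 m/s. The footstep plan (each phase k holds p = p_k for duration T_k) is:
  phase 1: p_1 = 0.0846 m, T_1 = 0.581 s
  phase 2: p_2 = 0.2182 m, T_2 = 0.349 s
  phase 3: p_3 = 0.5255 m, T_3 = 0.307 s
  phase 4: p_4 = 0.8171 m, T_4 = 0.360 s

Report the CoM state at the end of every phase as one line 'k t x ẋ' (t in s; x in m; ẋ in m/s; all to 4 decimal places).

1 0.5810 0.2398 0.4350
2 0.9300 0.4325 0.7654
3 1.2370 0.6601 0.8176
4 1.5970 0.9156 0.7334

phase 1: p=0.0846, T=0.581, ωT=1.716448, cosh=2.872216, sinh=2.692513; start (x,ẋ)=(0.133800, 0.015200) → end (x,ẋ)=(0.239766, 0.435019)
phase 2: p=0.2182, T=0.349, ωT=1.031051, cosh=1.580321, sinh=1.223689; start (x,ẋ)=(0.239766, 0.435019) → end (x,ẋ)=(0.432469, 0.765434)
phase 3: p=0.5255, T=0.307, ωT=0.906970, cosh=1.440276, sinh=1.036530; start (x,ẋ)=(0.432469, 0.765434) → end (x,ẋ)=(0.660066, 0.817554)
phase 4: p=0.8171, T=0.360, ωT=1.063548, cosh=1.620929, sinh=1.275701; start (x,ẋ)=(0.660066, 0.817554) → end (x,ẋ)=(0.915587, 0.733366)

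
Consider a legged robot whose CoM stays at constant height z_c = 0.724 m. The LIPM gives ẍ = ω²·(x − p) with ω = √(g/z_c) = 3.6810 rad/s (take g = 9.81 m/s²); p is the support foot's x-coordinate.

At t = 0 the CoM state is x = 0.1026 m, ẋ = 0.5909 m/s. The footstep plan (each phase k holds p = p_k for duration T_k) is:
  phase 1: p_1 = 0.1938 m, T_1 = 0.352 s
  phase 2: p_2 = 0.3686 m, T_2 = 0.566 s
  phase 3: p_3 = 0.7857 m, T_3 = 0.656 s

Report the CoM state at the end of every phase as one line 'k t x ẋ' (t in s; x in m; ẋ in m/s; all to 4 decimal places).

1 0.3520 0.2860 0.5930
2 0.9180 0.6687 1.2162
3 1.5740 1.9591 4.4666

phase 1: p=0.1938, T=0.352, ωT=1.295712, cosh=1.963650, sinh=1.689947; start (x,ẋ)=(0.102600, 0.590900) → end (x,ẋ)=(0.285997, 0.592993)
phase 2: p=0.3686, T=0.566, ωT=2.083446, cosh=4.078300, sinh=3.953800; start (x,ẋ)=(0.285997, 0.592993) → end (x,ẋ)=(0.668661, 1.216210)
phase 3: p=0.7857, T=0.656, ωT=2.414736, cosh=5.638104, sinh=5.548713; start (x,ẋ)=(0.668661, 1.216210) → end (x,ẋ)=(1.959131, 4.466628)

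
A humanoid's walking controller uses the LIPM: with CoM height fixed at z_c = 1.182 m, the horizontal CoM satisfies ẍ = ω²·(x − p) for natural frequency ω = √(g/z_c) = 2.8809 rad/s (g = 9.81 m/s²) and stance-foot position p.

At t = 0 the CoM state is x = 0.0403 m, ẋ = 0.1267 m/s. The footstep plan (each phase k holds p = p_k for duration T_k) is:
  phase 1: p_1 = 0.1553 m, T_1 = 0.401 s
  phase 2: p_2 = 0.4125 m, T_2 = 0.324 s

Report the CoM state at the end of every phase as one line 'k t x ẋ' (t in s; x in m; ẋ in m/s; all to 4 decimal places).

1 0.4010 0.0175 -0.2527
2 0.7250 -0.2617 -1.5941

phase 1: p=0.1553, T=0.401, ωT=1.155241, cosh=1.744885, sinh=1.429903; start (x,ẋ)=(0.040300, 0.126700) → end (x,ẋ)=(0.017524, -0.252655)
phase 2: p=0.4125, T=0.324, ωT=0.933412, cosh=1.468190, sinh=1.074980; start (x,ẋ)=(0.017524, -0.252655) → end (x,ẋ)=(-0.261675, -1.594150)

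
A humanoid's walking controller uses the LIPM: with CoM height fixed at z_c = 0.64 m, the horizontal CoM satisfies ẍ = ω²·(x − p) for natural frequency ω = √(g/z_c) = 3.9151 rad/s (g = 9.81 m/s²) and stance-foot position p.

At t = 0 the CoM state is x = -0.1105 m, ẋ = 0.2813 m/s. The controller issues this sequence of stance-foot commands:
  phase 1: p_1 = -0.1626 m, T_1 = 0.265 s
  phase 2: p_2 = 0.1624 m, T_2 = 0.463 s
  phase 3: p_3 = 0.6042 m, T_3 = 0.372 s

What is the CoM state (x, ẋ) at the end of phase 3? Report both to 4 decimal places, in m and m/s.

x = -0.0753, ẋ = -2.2078

phase 1: p=-0.1626, T=0.265, ωT=1.037502, cosh=1.588248, sinh=1.233909; start (x,ẋ)=(-0.110500, 0.281300) → end (x,ẋ)=(0.008804, 0.698463)
phase 2: p=0.1624, T=0.463, ωT=1.812691, cosh=3.145064, sinh=2.981850; start (x,ẋ)=(0.008804, 0.698463) → end (x,ẋ)=(0.211300, 0.403595)
phase 3: p=0.6042, T=0.372, ωT=1.456417, cosh=2.261815, sinh=2.028745; start (x,ẋ)=(0.211300, 0.403595) → end (x,ẋ)=(-0.075330, -2.207845)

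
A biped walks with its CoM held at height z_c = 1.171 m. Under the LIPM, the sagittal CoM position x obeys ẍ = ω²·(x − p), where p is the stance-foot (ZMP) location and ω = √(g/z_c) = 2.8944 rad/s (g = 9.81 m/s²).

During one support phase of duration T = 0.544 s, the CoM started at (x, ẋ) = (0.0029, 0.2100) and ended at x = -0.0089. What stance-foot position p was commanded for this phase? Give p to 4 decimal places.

ωT = 2.8944·0.544 = 1.574554; cosh(ωT) = 2.517843, sinh(ωT) = 2.310743
x(T) = p + (x₀−p)·cosh(ωT) + (ẋ₀/ω)·sinh(ωT) ⇒ p·(1 − cosh) = x(T) − x₀·cosh − (ẋ₀/ω)·sinh
numerator   = -0.0089 − (0.0029)·2.517843 − (0.2100/2.8944)·2.310743 = -0.183855
denominator = 1 − 2.517843 = -1.517843
p = -0.183855 / -1.517843 = 0.1211

p = 0.1211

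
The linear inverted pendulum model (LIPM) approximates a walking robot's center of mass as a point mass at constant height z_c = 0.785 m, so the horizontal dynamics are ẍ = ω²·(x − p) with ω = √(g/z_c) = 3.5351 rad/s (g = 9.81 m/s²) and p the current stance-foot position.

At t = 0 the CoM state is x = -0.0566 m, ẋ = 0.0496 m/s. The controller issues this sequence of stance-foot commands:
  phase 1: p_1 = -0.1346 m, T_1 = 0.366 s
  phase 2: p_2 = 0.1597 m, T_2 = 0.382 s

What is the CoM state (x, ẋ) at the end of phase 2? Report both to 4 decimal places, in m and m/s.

x = 0.2036, ẋ = 0.4086

phase 1: p=-0.1346, T=0.366, ωT=1.293847, cosh=1.960501, sinh=1.686287; start (x,ẋ)=(-0.056600, 0.049600) → end (x,ẋ)=(0.041979, 0.562214)
phase 2: p=0.1597, T=0.382, ωT=1.350408, cosh=2.059067, sinh=1.799933; start (x,ẋ)=(0.041979, 0.562214) → end (x,ẋ)=(0.203561, 0.408583)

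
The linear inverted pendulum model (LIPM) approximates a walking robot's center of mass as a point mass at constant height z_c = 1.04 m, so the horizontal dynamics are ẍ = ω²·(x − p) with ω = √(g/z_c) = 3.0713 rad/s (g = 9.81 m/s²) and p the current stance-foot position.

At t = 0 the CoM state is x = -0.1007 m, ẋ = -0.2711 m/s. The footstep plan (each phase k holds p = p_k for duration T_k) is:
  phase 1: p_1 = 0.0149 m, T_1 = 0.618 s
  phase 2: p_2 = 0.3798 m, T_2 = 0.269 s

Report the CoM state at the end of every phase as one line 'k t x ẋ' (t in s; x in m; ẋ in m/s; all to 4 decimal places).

phase 1: p=0.0149, T=0.618, ωT=1.898063, cosh=3.411409, sinh=3.261550; start (x,ẋ)=(-0.100700, -0.271100) → end (x,ẋ)=(-0.667352, -2.082821)
phase 2: p=0.3798, T=0.269, ωT=0.826180, cosh=1.361146, sinh=0.923428; start (x,ẋ)=(-0.667352, -2.082821) → end (x,ẋ)=(-1.671756, -5.804878)

1 0.6180 -0.6674 -2.0828
2 0.8870 -1.6718 -5.8049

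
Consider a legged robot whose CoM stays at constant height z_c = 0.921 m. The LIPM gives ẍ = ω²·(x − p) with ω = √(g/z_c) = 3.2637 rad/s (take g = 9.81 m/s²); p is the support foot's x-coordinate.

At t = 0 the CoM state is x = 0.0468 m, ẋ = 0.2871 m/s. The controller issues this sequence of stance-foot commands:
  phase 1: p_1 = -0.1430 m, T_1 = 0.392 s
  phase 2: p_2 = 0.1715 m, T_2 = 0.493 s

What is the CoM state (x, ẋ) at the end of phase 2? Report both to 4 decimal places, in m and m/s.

phase 1: p=-0.1430, T=0.392, ωT=1.279370, cosh=1.936294, sinh=1.658082; start (x,ẋ)=(0.046800, 0.287100) → end (x,ẋ)=(0.370366, 1.583009)
phase 2: p=0.1715, T=0.493, ωT=1.609004, cosh=2.598959, sinh=2.398872; start (x,ẋ)=(0.370366, 1.583009) → end (x,ẋ)=(1.851883, 5.671139)

x = 1.8519, ẋ = 5.6711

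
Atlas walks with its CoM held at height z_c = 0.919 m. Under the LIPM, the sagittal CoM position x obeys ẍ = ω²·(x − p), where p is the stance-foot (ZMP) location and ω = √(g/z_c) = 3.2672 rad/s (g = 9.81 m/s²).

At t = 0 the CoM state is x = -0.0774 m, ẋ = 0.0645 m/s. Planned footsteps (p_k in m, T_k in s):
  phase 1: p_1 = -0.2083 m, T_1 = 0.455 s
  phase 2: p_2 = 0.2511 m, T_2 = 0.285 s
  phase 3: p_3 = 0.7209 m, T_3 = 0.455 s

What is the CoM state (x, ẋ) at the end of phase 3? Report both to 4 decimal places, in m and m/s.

x = 0.7695, ẋ = 0.6323

phase 1: p=-0.2083, T=0.455, ωT=1.486576, cosh=2.324037, sinh=2.097892; start (x,ẋ)=(-0.077400, 0.064500) → end (x,ẋ)=(0.137332, 1.047119)
phase 2: p=0.2511, T=0.285, ωT=0.931152, cosh=1.465765, sinh=1.071666; start (x,ẋ)=(0.137332, 1.047119) → end (x,ẋ)=(0.427806, 1.136491)
phase 3: p=0.7209, T=0.455, ωT=1.486576, cosh=2.324037, sinh=2.097892; start (x,ẋ)=(0.427806, 1.136491) → end (x,ẋ)=(0.769488, 0.632315)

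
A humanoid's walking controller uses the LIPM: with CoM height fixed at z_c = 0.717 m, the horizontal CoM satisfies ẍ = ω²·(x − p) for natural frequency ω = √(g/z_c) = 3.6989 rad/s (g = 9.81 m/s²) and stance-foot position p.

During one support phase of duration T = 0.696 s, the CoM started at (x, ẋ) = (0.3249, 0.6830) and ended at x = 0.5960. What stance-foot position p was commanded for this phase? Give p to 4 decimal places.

ωT = 3.6989·0.696 = 2.574434; cosh(ωT) = 6.600045, sinh(ωT) = 6.523848
x(T) = p + (x₀−p)·cosh(ωT) + (ẋ₀/ω)·sinh(ωT) ⇒ p·(1 − cosh) = x(T) − x₀·cosh − (ẋ₀/ω)·sinh
numerator   = 0.5960 − (0.3249)·6.600045 − (0.6830/3.6989)·6.523848 = -2.752980
denominator = 1 − 6.600045 = -5.600045
p = -2.752980 / -5.600045 = 0.4916

p = 0.4916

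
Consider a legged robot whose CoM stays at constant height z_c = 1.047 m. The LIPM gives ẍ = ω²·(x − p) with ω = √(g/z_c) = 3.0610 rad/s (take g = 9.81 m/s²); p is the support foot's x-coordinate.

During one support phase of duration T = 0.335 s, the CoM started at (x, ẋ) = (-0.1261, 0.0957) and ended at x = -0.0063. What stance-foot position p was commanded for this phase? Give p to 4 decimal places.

p = -0.2688

ωT = 3.0610·0.335 = 1.025435; cosh(ωT) = 1.573474, sinh(ωT) = 1.214834
x(T) = p + (x₀−p)·cosh(ωT) + (ẋ₀/ω)·sinh(ωT) ⇒ p·(1 − cosh) = x(T) − x₀·cosh − (ẋ₀/ω)·sinh
numerator   = -0.0063 − (-0.1261)·1.573474 − (0.0957/3.0610)·1.214834 = 0.154134
denominator = 1 − 1.573474 = -0.573474
p = 0.154134 / -0.573474 = -0.2688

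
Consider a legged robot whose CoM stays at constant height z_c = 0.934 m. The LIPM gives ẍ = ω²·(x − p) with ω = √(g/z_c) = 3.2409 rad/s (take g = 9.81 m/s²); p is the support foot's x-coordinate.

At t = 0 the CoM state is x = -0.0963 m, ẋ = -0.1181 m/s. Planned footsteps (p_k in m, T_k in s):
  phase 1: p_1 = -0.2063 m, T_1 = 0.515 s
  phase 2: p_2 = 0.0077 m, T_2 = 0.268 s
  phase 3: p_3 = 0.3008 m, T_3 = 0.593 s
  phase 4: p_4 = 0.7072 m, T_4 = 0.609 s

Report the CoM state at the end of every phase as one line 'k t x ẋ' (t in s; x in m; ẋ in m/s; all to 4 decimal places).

1 0.5150 0.0027 0.5879
2 0.7830 0.1788 0.8080
3 1.3760 0.7087 1.4981
4 1.9850 2.3440 5.5123

phase 1: p=-0.2063, T=0.515, ωT=1.669064, cosh=2.747809, sinh=2.559386; start (x,ẋ)=(-0.096300, -0.118100) → end (x,ẋ)=(0.002694, 0.587902)
phase 2: p=0.0077, T=0.268, ωT=0.868561, cosh=1.401517, sinh=0.981962; start (x,ẋ)=(0.002694, 0.587902) → end (x,ẋ)=(0.178812, 0.808023)
phase 3: p=0.3008, T=0.593, ωT=1.921854, cosh=3.489975, sinh=3.343639; start (x,ẋ)=(0.178812, 0.808023) → end (x,ẋ)=(0.708704, 1.498073)
phase 4: p=0.7072, T=0.609, ωT=1.973708, cosh=3.668128, sinh=3.529187; start (x,ẋ)=(0.708704, 1.498073) → end (x,ẋ)=(2.344050, 5.512333)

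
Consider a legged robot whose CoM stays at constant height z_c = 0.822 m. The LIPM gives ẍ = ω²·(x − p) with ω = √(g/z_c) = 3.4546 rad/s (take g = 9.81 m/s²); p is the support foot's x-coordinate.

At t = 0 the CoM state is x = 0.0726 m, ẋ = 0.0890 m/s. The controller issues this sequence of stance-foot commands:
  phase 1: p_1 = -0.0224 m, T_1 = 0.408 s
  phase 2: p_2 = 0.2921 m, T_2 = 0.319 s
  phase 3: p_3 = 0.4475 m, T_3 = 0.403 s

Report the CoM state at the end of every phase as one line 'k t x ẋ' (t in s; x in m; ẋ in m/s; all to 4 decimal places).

1 0.4080 0.2332 0.8247
2 0.7270 0.5134 1.1061
3 1.1300 1.1926 2.7925

phase 1: p=-0.0224, T=0.408, ωT=1.409477, cosh=2.169042, sinh=1.924771; start (x,ẋ)=(0.072600, 0.089000) → end (x,ẋ)=(0.233246, 0.824730)
phase 2: p=0.2921, T=0.319, ωT=1.102017, cosh=1.671216, sinh=1.339016; start (x,ẋ)=(0.233246, 0.824730) → end (x,ẋ)=(0.513411, 1.106059)
phase 3: p=0.4475, T=0.403, ωT=1.392204, cosh=2.136117, sinh=1.887590; start (x,ẋ)=(0.513411, 1.106059) → end (x,ẋ)=(1.192644, 2.792469)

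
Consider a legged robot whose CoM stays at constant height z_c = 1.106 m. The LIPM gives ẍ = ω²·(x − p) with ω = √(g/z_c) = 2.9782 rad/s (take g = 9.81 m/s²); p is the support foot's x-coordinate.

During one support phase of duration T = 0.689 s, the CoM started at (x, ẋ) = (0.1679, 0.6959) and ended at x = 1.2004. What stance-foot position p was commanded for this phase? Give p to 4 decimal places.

ωT = 2.9782·0.689 = 2.051980; cosh(ωT) = 3.955888, sinh(ωT) = 3.827407
x(T) = p + (x₀−p)·cosh(ωT) + (ẋ₀/ω)·sinh(ωT) ⇒ p·(1 − cosh) = x(T) − x₀·cosh − (ẋ₀/ω)·sinh
numerator   = 1.2004 − (0.1679)·3.955888 − (0.6959/2.9782)·3.827407 = -0.358123
denominator = 1 − 3.955888 = -2.955888
p = -0.358123 / -2.955888 = 0.1212

p = 0.1212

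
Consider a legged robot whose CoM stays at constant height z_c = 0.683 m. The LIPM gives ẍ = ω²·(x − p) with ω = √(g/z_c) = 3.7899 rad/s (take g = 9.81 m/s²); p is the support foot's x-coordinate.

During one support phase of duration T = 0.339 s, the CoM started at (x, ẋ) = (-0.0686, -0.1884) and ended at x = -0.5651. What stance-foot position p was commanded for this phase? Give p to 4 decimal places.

ωT = 3.7899·0.339 = 1.284776; cosh(ωT) = 1.945286, sinh(ωT) = 1.668573
x(T) = p + (x₀−p)·cosh(ωT) + (ẋ₀/ω)·sinh(ωT) ⇒ p·(1 − cosh) = x(T) − x₀·cosh − (ẋ₀/ω)·sinh
numerator   = -0.5651 − (-0.0686)·1.945286 − (-0.1884/3.7899)·1.668573 = -0.348707
denominator = 1 − 1.945286 = -0.945286
p = -0.348707 / -0.945286 = 0.3689

p = 0.3689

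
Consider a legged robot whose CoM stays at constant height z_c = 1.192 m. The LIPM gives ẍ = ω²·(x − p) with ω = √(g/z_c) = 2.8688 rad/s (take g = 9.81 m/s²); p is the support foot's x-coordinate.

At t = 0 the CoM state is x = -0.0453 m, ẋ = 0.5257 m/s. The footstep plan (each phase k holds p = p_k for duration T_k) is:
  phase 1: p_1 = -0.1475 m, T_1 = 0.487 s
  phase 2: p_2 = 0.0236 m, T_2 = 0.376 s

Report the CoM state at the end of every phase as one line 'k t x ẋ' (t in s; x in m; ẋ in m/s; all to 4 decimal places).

1 0.4870 0.4196 1.6843
2 0.8630 1.4366 4.2402

phase 1: p=-0.1475, T=0.487, ωT=1.397106, cosh=2.145396, sinh=1.898084; start (x,ẋ)=(-0.045300, 0.525700) → end (x,ẋ)=(0.419578, 1.684336)
phase 2: p=0.0236, T=0.376, ωT=1.078669, cosh=1.640405, sinh=1.300357; start (x,ẋ)=(0.419578, 1.684336) → end (x,ẋ)=(1.436633, 4.240177)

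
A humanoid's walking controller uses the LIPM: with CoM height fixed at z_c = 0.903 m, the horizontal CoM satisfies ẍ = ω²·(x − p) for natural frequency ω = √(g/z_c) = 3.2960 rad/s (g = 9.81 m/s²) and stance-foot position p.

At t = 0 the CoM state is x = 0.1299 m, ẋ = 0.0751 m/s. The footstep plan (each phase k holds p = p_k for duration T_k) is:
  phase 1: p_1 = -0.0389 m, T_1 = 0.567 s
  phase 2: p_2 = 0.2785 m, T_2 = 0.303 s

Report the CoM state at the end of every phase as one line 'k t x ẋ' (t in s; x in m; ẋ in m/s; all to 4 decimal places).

phase 1: p=-0.0389, T=0.567, ωT=1.868832, cosh=3.317513, sinh=3.163209; start (x,ẋ)=(0.129900, 0.075100) → end (x,ẋ)=(0.593171, 2.009044)
phase 2: p=0.2785, T=0.303, ωT=0.998688, cosh=1.541540, sinh=1.173178; start (x,ẋ)=(0.593171, 2.009044) → end (x,ẋ)=(1.478676, 4.313787)

1 0.5670 0.5932 2.0090
2 0.8700 1.4787 4.3138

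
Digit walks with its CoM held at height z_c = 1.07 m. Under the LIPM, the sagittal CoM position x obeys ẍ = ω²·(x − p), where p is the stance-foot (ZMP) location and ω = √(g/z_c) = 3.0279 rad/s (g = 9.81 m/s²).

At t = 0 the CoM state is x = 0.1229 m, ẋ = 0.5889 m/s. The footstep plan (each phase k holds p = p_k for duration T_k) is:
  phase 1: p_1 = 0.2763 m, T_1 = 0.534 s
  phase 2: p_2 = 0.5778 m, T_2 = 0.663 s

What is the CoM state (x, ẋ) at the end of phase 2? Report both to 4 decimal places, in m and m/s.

phase 1: p=0.2763, T=0.534, ωT=1.616899, cosh=2.617978, sinh=2.419465; start (x,ẋ)=(0.122900, 0.588900) → end (x,ẋ)=(0.345267, 0.417935)
phase 2: p=0.5778, T=0.663, ωT=2.007498, cosh=3.789495, sinh=3.655170; start (x,ẋ)=(0.345267, 0.417935) → end (x,ẋ)=(0.201132, -0.989797)

x = 0.2011, ẋ = -0.9898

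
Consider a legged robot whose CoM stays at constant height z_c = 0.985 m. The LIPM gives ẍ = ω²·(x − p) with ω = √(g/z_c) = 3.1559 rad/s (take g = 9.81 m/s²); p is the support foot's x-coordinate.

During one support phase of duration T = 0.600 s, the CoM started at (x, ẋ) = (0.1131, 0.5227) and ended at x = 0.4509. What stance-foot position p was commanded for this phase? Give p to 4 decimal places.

p = 0.1965

ωT = 3.1559·0.600 = 1.893540; cosh(ωT) = 3.396690, sinh(ωT) = 3.246152
x(T) = p + (x₀−p)·cosh(ωT) + (ẋ₀/ω)·sinh(ωT) ⇒ p·(1 − cosh) = x(T) − x₀·cosh − (ẋ₀/ω)·sinh
numerator   = 0.4509 − (0.1131)·3.396690 − (0.5227/3.1559)·3.246152 = -0.470914
denominator = 1 − 3.396690 = -2.396690
p = -0.470914 / -2.396690 = 0.1965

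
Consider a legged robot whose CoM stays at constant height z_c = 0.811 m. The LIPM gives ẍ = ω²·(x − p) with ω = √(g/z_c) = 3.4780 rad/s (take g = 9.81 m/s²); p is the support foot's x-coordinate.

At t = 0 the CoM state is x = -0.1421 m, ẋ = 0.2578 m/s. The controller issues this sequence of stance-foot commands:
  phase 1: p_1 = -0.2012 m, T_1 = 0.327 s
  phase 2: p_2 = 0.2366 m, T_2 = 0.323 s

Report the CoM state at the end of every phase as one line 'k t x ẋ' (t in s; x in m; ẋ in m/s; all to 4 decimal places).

1 0.3270 0.0041 0.7308
2 0.6500 0.1302 0.1307

phase 1: p=-0.2012, T=0.327, ωT=1.137306, cosh=1.719519, sinh=1.398837; start (x,ẋ)=(-0.142100, 0.257800) → end (x,ẋ)=(0.004110, 0.730823)
phase 2: p=0.2366, T=0.323, ωT=1.123394, cosh=1.700224, sinh=1.375050; start (x,ẋ)=(0.004110, 0.730823) → end (x,ẋ)=(0.130250, 0.130695)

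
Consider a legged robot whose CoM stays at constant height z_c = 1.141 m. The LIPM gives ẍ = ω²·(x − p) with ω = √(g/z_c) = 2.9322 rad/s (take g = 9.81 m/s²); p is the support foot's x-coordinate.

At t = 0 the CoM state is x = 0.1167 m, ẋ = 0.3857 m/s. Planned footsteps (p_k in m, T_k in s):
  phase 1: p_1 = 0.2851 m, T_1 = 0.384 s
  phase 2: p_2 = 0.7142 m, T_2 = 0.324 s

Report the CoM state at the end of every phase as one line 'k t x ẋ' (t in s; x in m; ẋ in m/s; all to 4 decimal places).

phase 1: p=0.2851, T=0.384, ωT=1.125965, cosh=1.703765, sinh=1.379425; start (x,ẋ)=(0.116700, 0.385700) → end (x,ẋ)=(0.179635, -0.023994)
phase 2: p=0.7142, T=0.324, ωT=0.950033, cosh=1.486261, sinh=1.099533; start (x,ẋ)=(0.179635, -0.023994) → end (x,ẋ)=(-0.089301, -1.759126)

1 0.3840 0.1796 -0.0240
2 0.7080 -0.0893 -1.7591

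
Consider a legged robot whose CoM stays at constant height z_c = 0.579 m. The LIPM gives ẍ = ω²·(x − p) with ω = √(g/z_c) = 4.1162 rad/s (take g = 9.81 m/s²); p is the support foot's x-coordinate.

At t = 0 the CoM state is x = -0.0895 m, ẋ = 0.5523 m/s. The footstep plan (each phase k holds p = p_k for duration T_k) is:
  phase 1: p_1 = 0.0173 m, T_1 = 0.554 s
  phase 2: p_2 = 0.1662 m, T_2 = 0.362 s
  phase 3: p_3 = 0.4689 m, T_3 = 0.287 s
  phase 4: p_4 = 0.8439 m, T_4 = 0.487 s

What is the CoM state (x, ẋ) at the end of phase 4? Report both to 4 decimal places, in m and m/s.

phase 1: p=0.0173, T=0.554, ωT=2.280375, cosh=4.941296, sinh=4.839050; start (x,ẋ)=(-0.089500, 0.552300) → end (x,ẋ)=(0.138860, 0.601782)
phase 2: p=0.1662, T=0.362, ωT=1.490064, cosh=2.331370, sinh=2.106012; start (x,ẋ)=(0.138860, 0.601782) → end (x,ẋ)=(0.410355, 1.165969)
phase 3: p=0.4689, T=0.287, ωT=1.181349, cosh=1.782816, sinh=1.475952; start (x,ẋ)=(0.410355, 1.165969) → end (x,ẋ)=(0.782608, 1.723029)
phase 4: p=0.8439, T=0.487, ωT=2.004589, cosh=3.778880, sinh=3.644165; start (x,ẋ)=(0.782608, 1.723029) → end (x,ẋ)=(2.137722, 5.591735)

x = 2.1377, ẋ = 5.5917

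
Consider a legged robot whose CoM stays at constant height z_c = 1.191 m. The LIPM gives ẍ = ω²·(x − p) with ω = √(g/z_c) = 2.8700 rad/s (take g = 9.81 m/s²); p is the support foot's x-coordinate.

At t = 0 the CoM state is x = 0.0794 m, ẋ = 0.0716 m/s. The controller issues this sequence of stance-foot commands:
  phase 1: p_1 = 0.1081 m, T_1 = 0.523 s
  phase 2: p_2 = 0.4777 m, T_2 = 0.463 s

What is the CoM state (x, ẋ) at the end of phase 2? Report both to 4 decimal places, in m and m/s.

x = -0.3025, ẋ = -1.9492

phase 1: p=0.1081, T=0.523, ωT=1.501010, cosh=2.354561, sinh=2.131656; start (x,ẋ)=(0.079400, 0.071600) → end (x,ẋ)=(0.093704, -0.006996)
phase 2: p=0.4777, T=0.463, ωT=1.328810, cosh=2.020669, sinh=1.755877; start (x,ẋ)=(0.093704, -0.006996) → end (x,ẋ)=(-0.302509, -1.949233)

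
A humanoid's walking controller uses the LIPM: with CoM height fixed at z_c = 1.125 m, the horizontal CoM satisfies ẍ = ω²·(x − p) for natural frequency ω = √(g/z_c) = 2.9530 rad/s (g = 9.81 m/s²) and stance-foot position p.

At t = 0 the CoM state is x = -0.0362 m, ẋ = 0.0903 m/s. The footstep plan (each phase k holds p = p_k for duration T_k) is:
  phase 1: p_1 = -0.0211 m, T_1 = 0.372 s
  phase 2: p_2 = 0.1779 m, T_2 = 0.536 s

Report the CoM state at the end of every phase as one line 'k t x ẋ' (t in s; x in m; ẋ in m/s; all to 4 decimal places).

phase 1: p=-0.0211, T=0.372, ωT=1.098516, cosh=1.666538, sinh=1.333173; start (x,ẋ)=(-0.036200, 0.090300) → end (x,ẋ)=(-0.005498, 0.091042)
phase 2: p=0.1779, T=0.536, ωT=1.582808, cosh=2.537003, sinh=2.331605; start (x,ẋ)=(-0.005498, 0.091042) → end (x,ẋ)=(-0.215496, -1.031761)

1 0.3720 -0.0055 0.0910
2 0.9080 -0.2155 -1.0318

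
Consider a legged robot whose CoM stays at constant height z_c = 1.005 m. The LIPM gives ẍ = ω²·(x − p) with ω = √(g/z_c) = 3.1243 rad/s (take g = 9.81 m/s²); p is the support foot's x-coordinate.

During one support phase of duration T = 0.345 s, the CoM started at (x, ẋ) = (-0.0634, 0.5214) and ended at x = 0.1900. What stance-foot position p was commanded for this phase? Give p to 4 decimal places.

p = -0.1206

ωT = 3.1243·0.345 = 1.077883; cosh(ωT) = 1.639384, sinh(ωT) = 1.299069
x(T) = p + (x₀−p)·cosh(ωT) + (ẋ₀/ω)·sinh(ωT) ⇒ p·(1 − cosh) = x(T) − x₀·cosh − (ẋ₀/ω)·sinh
numerator   = 0.1900 − (-0.0634)·1.639384 − (0.5214/3.1243)·1.299069 = 0.077141
denominator = 1 − 1.639384 = -0.639384
p = 0.077141 / -0.639384 = -0.1206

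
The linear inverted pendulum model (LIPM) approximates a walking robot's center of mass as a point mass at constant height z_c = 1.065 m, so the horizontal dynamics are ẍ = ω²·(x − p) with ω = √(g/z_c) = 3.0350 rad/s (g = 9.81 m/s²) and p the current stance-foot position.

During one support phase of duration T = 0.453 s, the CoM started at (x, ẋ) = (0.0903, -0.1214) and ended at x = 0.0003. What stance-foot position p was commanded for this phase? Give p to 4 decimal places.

p = 0.1048

ωT = 3.0350·0.453 = 1.374855; cosh(ωT) = 2.103690, sinh(ωT) = 1.850814
x(T) = p + (x₀−p)·cosh(ωT) + (ẋ₀/ω)·sinh(ωT) ⇒ p·(1 − cosh) = x(T) − x₀·cosh − (ẋ₀/ω)·sinh
numerator   = 0.0003 − (0.0903)·2.103690 − (-0.1214/3.0350)·1.850814 = -0.115631
denominator = 1 − 2.103690 = -1.103690
p = -0.115631 / -1.103690 = 0.1048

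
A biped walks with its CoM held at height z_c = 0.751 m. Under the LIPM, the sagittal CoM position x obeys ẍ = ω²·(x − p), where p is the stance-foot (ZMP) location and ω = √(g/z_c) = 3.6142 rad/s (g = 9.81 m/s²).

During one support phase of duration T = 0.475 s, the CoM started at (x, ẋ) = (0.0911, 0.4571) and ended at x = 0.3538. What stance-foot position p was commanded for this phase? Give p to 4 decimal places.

p = 0.1327

ωT = 3.6142·0.475 = 1.716745; cosh(ωT) = 2.873015, sinh(ωT) = 2.693365
x(T) = p + (x₀−p)·cosh(ωT) + (ẋ₀/ω)·sinh(ωT) ⇒ p·(1 − cosh) = x(T) − x₀·cosh − (ẋ₀/ω)·sinh
numerator   = 0.3538 − (0.0911)·2.873015 − (0.4571/3.6142)·2.693365 = -0.248571
denominator = 1 − 2.873015 = -1.873015
p = -0.248571 / -1.873015 = 0.1327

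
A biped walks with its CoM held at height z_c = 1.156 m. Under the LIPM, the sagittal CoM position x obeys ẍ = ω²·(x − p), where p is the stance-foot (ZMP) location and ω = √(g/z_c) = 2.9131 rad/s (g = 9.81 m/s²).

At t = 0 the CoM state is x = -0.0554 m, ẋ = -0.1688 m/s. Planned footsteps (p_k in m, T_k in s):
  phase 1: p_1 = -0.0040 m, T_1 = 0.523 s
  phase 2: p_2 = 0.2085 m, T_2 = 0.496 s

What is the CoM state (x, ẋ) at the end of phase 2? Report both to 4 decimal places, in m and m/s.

x = -1.3311, ẋ = -4.3399

phase 1: p=-0.0040, T=0.523, ωT=1.523551, cosh=2.403214, sinh=2.185277; start (x,ẋ)=(-0.055400, -0.168800) → end (x,ẋ)=(-0.254151, -0.732871)
phase 2: p=0.2085, T=0.496, ωT=1.444898, cosh=2.238594, sinh=2.002824; start (x,ẋ)=(-0.254151, -0.732871) → end (x,ẋ)=(-1.331055, -4.339907)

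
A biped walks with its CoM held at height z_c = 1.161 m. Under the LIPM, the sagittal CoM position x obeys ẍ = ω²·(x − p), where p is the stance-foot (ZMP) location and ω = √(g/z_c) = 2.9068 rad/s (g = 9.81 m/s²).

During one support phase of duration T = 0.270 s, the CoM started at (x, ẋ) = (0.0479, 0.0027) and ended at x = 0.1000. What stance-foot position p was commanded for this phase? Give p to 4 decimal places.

p = -0.1104

ωT = 2.9068·0.270 = 0.784836; cosh(ωT) = 1.324121, sinh(ωT) = 0.867926
x(T) = p + (x₀−p)·cosh(ωT) + (ẋ₀/ω)·sinh(ωT) ⇒ p·(1 − cosh) = x(T) − x₀·cosh − (ẋ₀/ω)·sinh
numerator   = 0.1000 − (0.0479)·1.324121 − (0.0027/2.9068)·0.867926 = 0.035768
denominator = 1 − 1.324121 = -0.324121
p = 0.035768 / -0.324121 = -0.1104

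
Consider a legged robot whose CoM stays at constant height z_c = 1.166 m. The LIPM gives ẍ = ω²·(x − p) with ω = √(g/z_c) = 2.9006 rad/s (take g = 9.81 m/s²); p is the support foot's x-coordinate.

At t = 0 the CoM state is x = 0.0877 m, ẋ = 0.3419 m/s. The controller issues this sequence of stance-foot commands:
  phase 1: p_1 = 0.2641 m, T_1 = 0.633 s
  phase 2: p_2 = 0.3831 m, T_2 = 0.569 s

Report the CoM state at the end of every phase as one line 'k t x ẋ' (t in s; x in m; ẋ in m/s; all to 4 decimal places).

1 0.6330 0.0571 -0.4643
2 1.2020 -0.8989 -3.6262

phase 1: p=0.2641, T=0.633, ωT=1.836080, cosh=3.215672, sinh=3.056231; start (x,ẋ)=(0.087700, 0.341900) → end (x,ẋ)=(0.057100, -0.464331)
phase 2: p=0.3831, T=0.569, ωT=1.650441, cosh=2.700622, sinh=2.508657; start (x,ẋ)=(0.057100, -0.464331) → end (x,ẋ)=(-0.898891, -3.626156)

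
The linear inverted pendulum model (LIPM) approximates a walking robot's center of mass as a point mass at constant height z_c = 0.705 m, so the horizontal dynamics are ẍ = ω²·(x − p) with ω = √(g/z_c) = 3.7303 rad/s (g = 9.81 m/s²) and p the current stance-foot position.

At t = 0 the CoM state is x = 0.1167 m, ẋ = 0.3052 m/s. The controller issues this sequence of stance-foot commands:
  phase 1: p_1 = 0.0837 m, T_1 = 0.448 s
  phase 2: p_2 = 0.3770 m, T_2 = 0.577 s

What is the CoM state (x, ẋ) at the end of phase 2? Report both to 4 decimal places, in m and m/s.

phase 1: p=0.0837, T=0.448, ωT=1.671174, cosh=2.753218, sinh=2.565192; start (x,ẋ)=(0.116700, 0.305200) → end (x,ẋ)=(0.384431, 1.156057)
phase 2: p=0.3770, T=0.577, ωT=2.152383, cosh=4.360774, sinh=4.244567; start (x,ẋ)=(0.384431, 1.156057) → end (x,ẋ)=(1.724839, 5.158965)

x = 1.7248, ẋ = 5.1590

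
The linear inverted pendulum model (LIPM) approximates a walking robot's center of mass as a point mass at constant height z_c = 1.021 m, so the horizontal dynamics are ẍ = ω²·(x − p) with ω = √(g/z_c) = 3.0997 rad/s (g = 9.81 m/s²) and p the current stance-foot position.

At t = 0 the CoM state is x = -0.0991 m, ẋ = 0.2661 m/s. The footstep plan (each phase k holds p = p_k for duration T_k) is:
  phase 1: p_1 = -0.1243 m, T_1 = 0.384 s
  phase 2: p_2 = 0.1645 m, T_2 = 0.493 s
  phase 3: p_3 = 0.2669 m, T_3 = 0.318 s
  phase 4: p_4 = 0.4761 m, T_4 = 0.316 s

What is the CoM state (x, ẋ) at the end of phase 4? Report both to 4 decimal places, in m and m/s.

phase 1: p=-0.1243, T=0.384, ωT=1.190285, cosh=1.796076, sinh=1.491941; start (x,ẋ)=(-0.099100, 0.266100) → end (x,ẋ)=(0.049040, 0.594475)
phase 2: p=0.1645, T=0.493, ωT=1.528152, cosh=2.413293, sinh=2.196357; start (x,ẋ)=(0.049040, 0.594475) → end (x,ẋ)=(0.307088, 0.648584)
phase 3: p=0.2669, T=0.318, ωT=0.985705, cosh=1.526438, sinh=1.153262; start (x,ẋ)=(0.307088, 0.648584) → end (x,ẋ)=(0.569555, 1.133688)
phase 4: p=0.4761, T=0.316, ωT=0.979505, cosh=1.519318, sinh=1.143821; start (x,ẋ)=(0.569555, 1.133688) → end (x,ẋ)=(1.036430, 2.053776)

x = 1.0364, ẋ = 2.0538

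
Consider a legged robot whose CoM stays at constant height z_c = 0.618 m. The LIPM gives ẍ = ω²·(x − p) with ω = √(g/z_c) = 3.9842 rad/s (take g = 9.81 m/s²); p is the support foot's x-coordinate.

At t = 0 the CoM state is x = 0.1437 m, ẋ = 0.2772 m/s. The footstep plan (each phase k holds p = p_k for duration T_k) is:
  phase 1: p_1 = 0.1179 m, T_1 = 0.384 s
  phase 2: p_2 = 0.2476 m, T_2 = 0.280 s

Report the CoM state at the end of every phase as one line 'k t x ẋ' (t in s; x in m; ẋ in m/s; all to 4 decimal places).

1 0.3840 0.3334 0.8963
2 0.6640 0.6989 1.9796

phase 1: p=0.1179, T=0.384, ωT=1.529933, cosh=2.417208, sinh=2.200658; start (x,ẋ)=(0.143700, 0.277200) → end (x,ẋ)=(0.333374, 0.896261)
phase 2: p=0.2476, T=0.280, ωT=1.115576, cosh=1.689526, sinh=1.361799; start (x,ẋ)=(0.333374, 0.896261) → end (x,ẋ)=(0.698860, 1.979641)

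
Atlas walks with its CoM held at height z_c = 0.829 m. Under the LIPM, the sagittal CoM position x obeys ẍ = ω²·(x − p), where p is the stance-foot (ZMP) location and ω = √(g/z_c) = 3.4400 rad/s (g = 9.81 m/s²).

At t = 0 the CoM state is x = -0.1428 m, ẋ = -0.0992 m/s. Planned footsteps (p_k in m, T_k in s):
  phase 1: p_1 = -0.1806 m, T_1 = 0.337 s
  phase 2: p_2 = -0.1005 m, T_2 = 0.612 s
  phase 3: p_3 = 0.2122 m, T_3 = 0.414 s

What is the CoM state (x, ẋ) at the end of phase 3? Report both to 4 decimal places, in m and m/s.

phase 1: p=-0.1806, T=0.337, ωT=1.159280, cosh=1.750675, sinh=1.436963; start (x,ẋ)=(-0.142800, -0.099200) → end (x,ẋ)=(-0.155862, 0.013184)
phase 2: p=-0.1005, T=0.612, ωT=2.105280, cosh=4.165606, sinh=4.043795; start (x,ẋ)=(-0.155862, 0.013184) → end (x,ẋ)=(-0.315620, -0.715208)
phase 3: p=0.2122, T=0.414, ωT=1.424160, cosh=2.197539, sinh=1.956828; start (x,ẋ)=(-0.315620, -0.715208) → end (x,ẋ)=(-1.354548, -5.124712)

x = -1.3545, ẋ = -5.1247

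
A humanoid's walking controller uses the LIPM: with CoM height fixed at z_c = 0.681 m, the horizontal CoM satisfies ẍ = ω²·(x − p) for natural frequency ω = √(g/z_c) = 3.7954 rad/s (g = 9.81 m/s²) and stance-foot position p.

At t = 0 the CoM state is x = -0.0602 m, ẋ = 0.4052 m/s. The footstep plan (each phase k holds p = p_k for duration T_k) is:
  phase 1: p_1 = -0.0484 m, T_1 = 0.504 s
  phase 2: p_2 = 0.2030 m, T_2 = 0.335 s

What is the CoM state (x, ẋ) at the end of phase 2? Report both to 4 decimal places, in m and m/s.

phase 1: p=-0.0484, T=0.504, ωT=1.912882, cosh=3.460115, sinh=3.312461; start (x,ẋ)=(-0.060200, 0.405200) → end (x,ẋ)=(0.264412, 1.253688)
phase 2: p=0.2030, T=0.335, ωT=1.271459, cosh=1.923237, sinh=1.642815; start (x,ẋ)=(0.264412, 1.253688) → end (x,ẋ)=(0.863760, 2.794049)

x = 0.8638, ẋ = 2.7940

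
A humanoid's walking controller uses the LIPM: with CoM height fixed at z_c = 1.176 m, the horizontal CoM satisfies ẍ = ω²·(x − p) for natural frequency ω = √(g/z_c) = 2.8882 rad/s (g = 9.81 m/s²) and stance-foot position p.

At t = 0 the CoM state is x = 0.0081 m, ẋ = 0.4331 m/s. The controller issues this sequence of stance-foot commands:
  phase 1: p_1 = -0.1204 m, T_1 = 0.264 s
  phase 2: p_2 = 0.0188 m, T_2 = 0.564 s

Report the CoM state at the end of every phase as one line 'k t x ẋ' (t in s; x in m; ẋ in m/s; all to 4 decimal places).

1 0.2640 0.1730 0.8764
2 0.8280 1.1709 3.4121

phase 1: p=-0.1204, T=0.264, ωT=0.762485, cosh=1.305051, sinh=0.838545; start (x,ẋ)=(0.008100, 0.433100) → end (x,ẋ)=(0.173043, 0.876430)
phase 2: p=0.0188, T=0.564, ωT=1.628945, cosh=2.647314, sinh=2.451178; start (x,ẋ)=(0.173043, 0.876430) → end (x,ẋ)=(1.170945, 3.412148)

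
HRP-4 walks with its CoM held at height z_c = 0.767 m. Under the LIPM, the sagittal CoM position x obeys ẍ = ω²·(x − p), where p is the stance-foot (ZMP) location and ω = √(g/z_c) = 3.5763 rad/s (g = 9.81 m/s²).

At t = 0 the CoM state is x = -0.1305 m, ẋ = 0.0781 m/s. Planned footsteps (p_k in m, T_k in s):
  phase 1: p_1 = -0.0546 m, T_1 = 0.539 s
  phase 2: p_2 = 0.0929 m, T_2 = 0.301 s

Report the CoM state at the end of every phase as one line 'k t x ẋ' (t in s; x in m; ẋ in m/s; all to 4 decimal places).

1 0.5390 -0.2475 -0.6390
2 0.8400 -0.6962 -2.6250

phase 1: p=-0.0546, T=0.539, ωT=1.927626, cosh=3.509333, sinh=3.363839; start (x,ẋ)=(-0.130500, 0.078100) → end (x,ẋ)=(-0.247498, -0.639006)
phase 2: p=0.0929, T=0.301, ωT=1.076466, cosh=1.637545, sinh=1.296747; start (x,ẋ)=(-0.247498, -0.639006) → end (x,ẋ)=(-0.696217, -2.625016)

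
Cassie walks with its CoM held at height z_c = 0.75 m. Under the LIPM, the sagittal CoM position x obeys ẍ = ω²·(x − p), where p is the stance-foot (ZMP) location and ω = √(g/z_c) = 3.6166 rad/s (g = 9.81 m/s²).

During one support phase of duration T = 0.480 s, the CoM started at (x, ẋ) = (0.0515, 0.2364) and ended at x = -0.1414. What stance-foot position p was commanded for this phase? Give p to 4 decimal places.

ωT = 3.6166·0.480 = 1.735968; cosh(ωT) = 2.925324, sinh(ωT) = 2.749094
x(T) = p + (x₀−p)·cosh(ωT) + (ẋ₀/ω)·sinh(ωT) ⇒ p·(1 − cosh) = x(T) − x₀·cosh − (ẋ₀/ω)·sinh
numerator   = -0.1414 − (0.0515)·2.925324 − (0.2364/3.6166)·2.749094 = -0.471749
denominator = 1 − 2.925324 = -1.925324
p = -0.471749 / -1.925324 = 0.2450

p = 0.2450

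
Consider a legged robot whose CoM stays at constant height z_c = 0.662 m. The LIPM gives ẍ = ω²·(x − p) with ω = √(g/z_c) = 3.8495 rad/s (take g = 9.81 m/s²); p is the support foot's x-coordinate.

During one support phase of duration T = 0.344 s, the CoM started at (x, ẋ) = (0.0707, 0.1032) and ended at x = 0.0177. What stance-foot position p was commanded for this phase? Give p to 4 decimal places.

ωT = 3.8495·0.344 = 1.324228; cosh(ωT) = 2.012645, sinh(ωT) = 1.746637
x(T) = p + (x₀−p)·cosh(ωT) + (ẋ₀/ω)·sinh(ωT) ⇒ p·(1 − cosh) = x(T) − x₀·cosh − (ẋ₀/ω)·sinh
numerator   = 0.0177 − (0.0707)·2.012645 − (0.1032/3.8495)·1.746637 = -0.171419
denominator = 1 − 2.012645 = -1.012645
p = -0.171419 / -1.012645 = 0.1693

p = 0.1693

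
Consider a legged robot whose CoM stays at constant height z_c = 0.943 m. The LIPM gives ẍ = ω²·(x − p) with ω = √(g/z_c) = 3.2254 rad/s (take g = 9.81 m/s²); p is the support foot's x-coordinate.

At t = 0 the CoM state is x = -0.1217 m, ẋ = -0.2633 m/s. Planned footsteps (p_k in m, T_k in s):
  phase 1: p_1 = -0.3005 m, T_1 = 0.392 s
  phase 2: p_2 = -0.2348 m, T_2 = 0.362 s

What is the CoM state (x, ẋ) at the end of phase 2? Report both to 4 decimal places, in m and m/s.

x = 0.2138, ẋ = 1.4389

phase 1: p=-0.3005, T=0.392, ωT=1.264357, cosh=1.911618, sinh=1.629197; start (x,ẋ)=(-0.121700, -0.263300) → end (x,ẋ)=(-0.091699, 0.436231)
phase 2: p=-0.2348, T=0.362, ωT=1.167595, cosh=1.762683, sinh=1.451569; start (x,ẋ)=(-0.091699, 0.436231) → end (x,ẋ)=(0.213764, 1.438919)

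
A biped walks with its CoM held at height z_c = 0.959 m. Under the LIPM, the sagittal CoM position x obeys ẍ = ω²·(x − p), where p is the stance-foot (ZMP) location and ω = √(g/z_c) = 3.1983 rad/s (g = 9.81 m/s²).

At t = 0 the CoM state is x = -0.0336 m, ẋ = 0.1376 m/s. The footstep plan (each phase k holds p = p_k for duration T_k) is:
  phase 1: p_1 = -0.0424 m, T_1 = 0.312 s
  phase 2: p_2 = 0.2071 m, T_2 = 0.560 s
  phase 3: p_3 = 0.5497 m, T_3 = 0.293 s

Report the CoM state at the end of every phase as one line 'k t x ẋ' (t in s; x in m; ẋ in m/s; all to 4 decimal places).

1 0.3120 0.0216 0.2450
2 0.8720 -0.1413 -0.9745
3 1.1650 -0.7968 -3.8225

phase 1: p=-0.0424, T=0.312, ωT=0.997870, cosh=1.540580, sinh=1.171916; start (x,ẋ)=(-0.033600, 0.137600) → end (x,ẋ)=(0.021576, 0.244968)
phase 2: p=0.2071, T=0.560, ωT=1.791048, cosh=3.081259, sinh=2.914474; start (x,ẋ)=(0.021576, 0.244968) → end (x,ẋ)=(-0.141318, -0.974525)
phase 3: p=0.5497, T=0.293, ωT=0.937102, cosh=1.472167, sinh=1.080406; start (x,ẋ)=(-0.141318, -0.974525) → end (x,ẋ)=(-0.796795, -3.822451)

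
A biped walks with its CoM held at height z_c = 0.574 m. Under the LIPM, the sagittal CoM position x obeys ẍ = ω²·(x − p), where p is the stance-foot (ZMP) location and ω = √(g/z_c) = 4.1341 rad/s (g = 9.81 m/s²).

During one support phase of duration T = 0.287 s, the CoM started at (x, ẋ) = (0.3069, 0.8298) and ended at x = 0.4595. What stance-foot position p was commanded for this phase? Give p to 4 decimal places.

p = 0.4910

ωT = 4.1341·0.287 = 1.186487; cosh(ωT) = 1.790422, sinh(ωT) = 1.485131
x(T) = p + (x₀−p)·cosh(ωT) + (ẋ₀/ω)·sinh(ωT) ⇒ p·(1 − cosh) = x(T) − x₀·cosh − (ẋ₀/ω)·sinh
numerator   = 0.4595 − (0.3069)·1.790422 − (0.8298/4.1341)·1.485131 = -0.388077
denominator = 1 − 1.790422 = -0.790422
p = -0.388077 / -0.790422 = 0.4910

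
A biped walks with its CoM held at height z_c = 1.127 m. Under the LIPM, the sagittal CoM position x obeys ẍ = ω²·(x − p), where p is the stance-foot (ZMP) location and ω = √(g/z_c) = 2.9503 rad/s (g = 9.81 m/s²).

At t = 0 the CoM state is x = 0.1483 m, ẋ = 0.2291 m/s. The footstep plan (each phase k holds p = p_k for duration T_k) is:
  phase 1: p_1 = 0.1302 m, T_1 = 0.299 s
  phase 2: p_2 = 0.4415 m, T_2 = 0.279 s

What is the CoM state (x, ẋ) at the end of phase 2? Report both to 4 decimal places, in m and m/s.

phase 1: p=0.1302, T=0.299, ωT=0.882140, cosh=1.414980, sinh=1.001084; start (x,ẋ)=(0.148300, 0.229100) → end (x,ẋ)=(0.233548, 0.377630)
phase 2: p=0.4415, T=0.279, ωT=0.823134, cosh=1.358340, sinh=0.919286; start (x,ẋ)=(0.233548, 0.377630) → end (x,ẋ)=(0.276697, -0.051050)

x = 0.2767, ẋ = -0.0510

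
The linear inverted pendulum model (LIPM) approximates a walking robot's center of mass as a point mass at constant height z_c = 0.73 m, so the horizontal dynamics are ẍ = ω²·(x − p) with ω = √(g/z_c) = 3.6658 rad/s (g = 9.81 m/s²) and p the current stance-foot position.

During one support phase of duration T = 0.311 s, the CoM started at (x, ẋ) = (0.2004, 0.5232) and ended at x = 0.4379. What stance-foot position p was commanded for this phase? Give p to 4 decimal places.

ωT = 3.6658·0.311 = 1.140064; cosh(ωT) = 1.723383, sinh(ωT) = 1.403585
x(T) = p + (x₀−p)·cosh(ωT) + (ẋ₀/ω)·sinh(ωT) ⇒ p·(1 − cosh) = x(T) − x₀·cosh − (ẋ₀/ω)·sinh
numerator   = 0.4379 − (0.2004)·1.723383 − (0.5232/3.6658)·1.403585 = -0.107792
denominator = 1 − 1.723383 = -0.723383
p = -0.107792 / -0.723383 = 0.1490

p = 0.1490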